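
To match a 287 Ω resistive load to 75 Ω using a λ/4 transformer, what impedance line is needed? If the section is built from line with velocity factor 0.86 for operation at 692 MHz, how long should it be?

Z_qwt ≈ 147 Ω; length ≈ 9.32 cm

Z_qwt = √(Z_0·R_L) = √(75 × 287) = √21520
λ = 0.86·c/f = 0.373 m, so l = λ/4 = 0.0932 m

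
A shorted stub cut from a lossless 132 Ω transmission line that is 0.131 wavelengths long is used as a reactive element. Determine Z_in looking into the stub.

Z_in ≈ +j142 Ω

βl = 2π × 0.131 = 47.2°
tan(βl) = 1.08
For a shorted stub, Z_in = jZ_0·tan(βl)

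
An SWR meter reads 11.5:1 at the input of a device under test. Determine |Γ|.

|Γ| ≈ 0.84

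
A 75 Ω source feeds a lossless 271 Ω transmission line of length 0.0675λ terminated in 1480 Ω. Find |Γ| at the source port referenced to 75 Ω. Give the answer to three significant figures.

|Γ| ≈ 0.887

βl = 2π × 0.0675 = 24.3°
tan(βl) = 0.452
Z_in = Z_0·(Z_L + jZ_0·tanβl)/(Z_0 + jZ_L·tanβl) = 252 − j498 Ω
Γ_s = (Z_in − Z_s)/(Z_in + Z_s) = (177 − j498)/(327 − j498), |Γ_s| = 0.887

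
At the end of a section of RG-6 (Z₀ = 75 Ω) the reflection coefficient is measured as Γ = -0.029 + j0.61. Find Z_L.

Z_L = Z_0·(1 + Γ)/(1 − Γ) = 75·(0.971 + j0.61)/(1.03 − j0.61)

Z_L ≈ 32.9 + j63.9 Ω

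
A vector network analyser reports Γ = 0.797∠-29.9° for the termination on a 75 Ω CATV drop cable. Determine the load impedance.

Z_L = Z_0·(1 + Γ)/(1 − Γ) = 75·(1.69 − j0.397)/(0.309 + j0.397)

Z_L ≈ 108 − j235 Ω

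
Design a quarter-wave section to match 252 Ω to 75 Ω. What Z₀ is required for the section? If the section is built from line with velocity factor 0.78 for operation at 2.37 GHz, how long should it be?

Z_qwt = √(Z_0·R_L) = √(75 × 252) = √18900
λ = 0.78·c/f = 0.0987 m, so l = λ/4 = 0.0247 m

Z_qwt ≈ 137 Ω; length ≈ 2.47 cm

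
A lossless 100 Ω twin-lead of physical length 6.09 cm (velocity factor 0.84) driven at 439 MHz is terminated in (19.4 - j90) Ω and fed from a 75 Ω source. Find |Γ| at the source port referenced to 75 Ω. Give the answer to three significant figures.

|Γ| ≈ 0.753

λ = v/f = 0.84·c / 439 MHz = 0.574 m
βl = 2π·l/λ = 2π × 0.106 = 38.2°
tan(βl) = 0.787
Z_in = Z_0·(Z_L + jZ_0·tanβl)/(Z_0 + jZ_L·tanβl) = 10.7 − j7.59 Ω
Γ_s = (Z_in − Z_s)/(Z_in + Z_s) = (-64.3 − j7.59)/(85.7 − j7.59), |Γ_s| = 0.753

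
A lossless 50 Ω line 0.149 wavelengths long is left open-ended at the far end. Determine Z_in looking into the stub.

Z_in ≈ −j36.8 Ω

βl = 2π × 0.149 = 53.6°
tan(βl) = 1.36
For an open-ended stub, Z_in = −jZ_0·cot(βl) = −jZ_0/tan(βl)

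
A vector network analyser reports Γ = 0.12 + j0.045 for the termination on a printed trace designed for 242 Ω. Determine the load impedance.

Z_L ≈ 307 + j28.1 Ω

Z_L = Z_0·(1 + Γ)/(1 − Γ) = 242·(1.12 + j0.045)/(0.88 − j0.045)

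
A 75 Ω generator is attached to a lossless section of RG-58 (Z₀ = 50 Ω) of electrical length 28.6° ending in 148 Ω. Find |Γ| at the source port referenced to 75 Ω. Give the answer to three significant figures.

tan(βl) = 0.545
Z_in = Z_0·(Z_L + jZ_0·tanβl)/(Z_0 + jZ_L·tanβl) = 53.3 − j58.7 Ω
Γ_s = (Z_in − Z_s)/(Z_in + Z_s) = (-21.7 − j58.7)/(128 − j58.7), |Γ_s| = 0.444

|Γ| ≈ 0.444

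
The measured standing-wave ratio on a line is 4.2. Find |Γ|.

|Γ| ≈ 0.615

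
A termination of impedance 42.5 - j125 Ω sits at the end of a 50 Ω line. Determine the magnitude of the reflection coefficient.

|Γ| ≈ 0.805

Γ = (Z_L − Z_0)/(Z_L + Z_0) = (-7.5 − j125)/(92.5 − j125)
|Γ| = 125/156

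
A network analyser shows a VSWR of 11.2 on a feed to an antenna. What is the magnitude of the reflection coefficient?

|Γ| = (S − 1)/(S + 1) = (11.2 − 1)/(11.2 + 1) = 10.2/12.2

|Γ| ≈ 0.836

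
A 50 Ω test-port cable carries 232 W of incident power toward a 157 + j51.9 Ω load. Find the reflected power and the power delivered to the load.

P_reflected ≈ 72 W; P_delivered ≈ 160 W

|Γ| = |(107 + j51.9)/(207 + j51.9)| = 0.557
|Γ|² = 0.311
P_refl = |Γ|²·P_inc = 72 W, P_del = (1 − |Γ|²)·P_inc = 160 W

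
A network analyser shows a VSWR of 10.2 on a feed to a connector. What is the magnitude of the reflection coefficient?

|Γ| = (S − 1)/(S + 1) = (10.2 − 1)/(10.2 + 1) = 9.2/11.2

|Γ| ≈ 0.821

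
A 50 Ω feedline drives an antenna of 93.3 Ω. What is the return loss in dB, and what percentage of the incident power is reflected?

RL ≈ 10.4 dB; 9.13% of incident power reflected

Γ = (93.3 − 50)/(93.3 + 50) = 0.302
RL = −20·log₁₀(0.302) = 10.4 dB
P_refl/P_inc = |Γ|² = 0.0913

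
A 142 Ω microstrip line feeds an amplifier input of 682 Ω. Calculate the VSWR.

VSWR ≈ 4.8

Γ = (682 − 142)/(682 + 142) = 0.655
VSWR = (1 + 0.655)/(1 − 0.655)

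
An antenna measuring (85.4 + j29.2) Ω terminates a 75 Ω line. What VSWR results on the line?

VSWR ≈ 1.47

Γ = (Z_L − Z_0)/(Z_L + Z_0) = (10.4 + j29.2)/(160.4 + j29.2)
|Γ| = 31/163 = 0.19
VSWR = (1 + |Γ|)/(1 − |Γ|) = 1.19/0.81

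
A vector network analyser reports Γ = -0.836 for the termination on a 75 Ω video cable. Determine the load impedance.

Z_L ≈ 6.7 Ω

Z_L = Z_0·(1 + Γ)/(1 − Γ) = 75·(0.164)/(1.84)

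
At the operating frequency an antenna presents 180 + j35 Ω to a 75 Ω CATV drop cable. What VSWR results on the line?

VSWR ≈ 2.51

Γ = (Z_L − Z_0)/(Z_L + Z_0) = (105 + j35)/(255 + j35)
|Γ| = 111/257 = 0.43
VSWR = (1 + |Γ|)/(1 − |Γ|) = 1.43/0.57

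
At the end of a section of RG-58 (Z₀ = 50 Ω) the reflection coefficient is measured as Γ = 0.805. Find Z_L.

Z_L = Z_0·(1 + Γ)/(1 − Γ) = 50·(1.81)/(0.195)

Z_L ≈ 463 Ω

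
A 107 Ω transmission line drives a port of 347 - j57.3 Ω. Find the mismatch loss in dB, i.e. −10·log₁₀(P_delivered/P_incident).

mismatch loss ≈ 1.49 dB

Γ = (240 − j57.3)/(454 − j57.3), |Γ| = 0.539
|Γ|² = 0.291, so P_del/P_inc = 1 − |Γ|² = 0.709
ML = −10·log₁₀(1 − |Γ|²)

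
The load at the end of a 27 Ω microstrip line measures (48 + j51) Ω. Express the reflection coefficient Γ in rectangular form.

Γ ≈ 0.508 + j0.335

Γ = (Z_L − Z_0)/(Z_L + Z_0) = (21 + j51)/(75 + j51)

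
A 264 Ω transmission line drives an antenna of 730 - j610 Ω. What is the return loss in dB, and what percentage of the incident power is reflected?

RL ≈ 3.63 dB; 43.3% of incident power reflected

Γ = (466 − j610)/(994 − j610), |Γ| = 0.658
RL = −20·log₁₀(0.658) = 3.63 dB
P_refl/P_inc = |Γ|² = 0.433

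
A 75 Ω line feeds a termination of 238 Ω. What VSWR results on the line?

VSWR ≈ 3.17

For a purely resistive load, VSWR = R_L/Z_0 or Z_0/R_L (whichever > 1) = 238/75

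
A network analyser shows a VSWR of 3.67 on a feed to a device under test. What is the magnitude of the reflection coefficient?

|Γ| ≈ 0.572

|Γ| = (S − 1)/(S + 1) = (3.67 − 1)/(3.67 + 1) = 2.67/4.67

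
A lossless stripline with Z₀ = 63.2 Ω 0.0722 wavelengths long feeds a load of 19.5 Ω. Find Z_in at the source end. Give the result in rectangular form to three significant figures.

βl = 2π × 0.0722 = 26°
tan(βl) = tan(26°) = 0.488
Z_in = Z_0·(Z_L + jZ_0·tanβl)/(Z_0 + jZ_L·tanβl)
     = 63.2·(19.5 + j30.8)/(63.2 + j9.51)

Z_in ≈ 23.6 + j27.3 Ω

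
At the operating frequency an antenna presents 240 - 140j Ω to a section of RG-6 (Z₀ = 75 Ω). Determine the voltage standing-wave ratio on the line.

VSWR ≈ 4.37

Γ = (Z_L − Z_0)/(Z_L + Z_0) = (165 − j140)/(315 − j140)
|Γ| = 216/345 = 0.628
VSWR = (1 + |Γ|)/(1 − |Γ|) = 1.63/0.372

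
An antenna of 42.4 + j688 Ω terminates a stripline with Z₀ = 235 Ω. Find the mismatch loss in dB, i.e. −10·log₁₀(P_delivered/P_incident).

mismatch loss ≈ 11.4 dB

Γ = (-192.6 + j688)/(277.4 + j688), |Γ| = 0.963
|Γ|² = 0.928, so P_del/P_inc = 1 − |Γ|² = 0.0724
ML = −10·log₁₀(1 − |Γ|²)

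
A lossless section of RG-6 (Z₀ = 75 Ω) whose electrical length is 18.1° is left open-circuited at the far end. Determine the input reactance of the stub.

tan(βl) = 0.327
For an open-circuited stub, Z_in = −jZ_0·cot(βl) = −jZ_0/tan(βl)

X_in ≈ -229 Ω (capacitive)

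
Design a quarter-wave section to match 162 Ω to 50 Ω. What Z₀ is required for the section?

Z_qwt = √(Z_0·R_L) = √(50 × 162) = √8100

Z_qwt ≈ 90 Ω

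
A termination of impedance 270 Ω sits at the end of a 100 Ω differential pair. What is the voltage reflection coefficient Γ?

Γ = 0.459

Γ = (Z_L − Z_0)/(Z_L + Z_0) = (270 − 100)/(270 + 100) = 170/370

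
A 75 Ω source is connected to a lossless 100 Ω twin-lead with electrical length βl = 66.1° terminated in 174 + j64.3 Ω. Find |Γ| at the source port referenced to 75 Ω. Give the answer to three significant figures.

tan(βl) = 2.26
Z_in = Z_0·(Z_L + jZ_0·tanβl)/(Z_0 + jZ_L·tanβl) = 67.9 − j52.1 Ω
Γ_s = (Z_in − Z_s)/(Z_in + Z_s) = (-7.14 − j52.1)/(143 − j52.1), |Γ_s| = 0.346

|Γ| ≈ 0.346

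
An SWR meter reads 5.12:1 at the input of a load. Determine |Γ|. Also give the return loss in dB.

|Γ| ≈ 0.673; return loss ≈ 3.44 dB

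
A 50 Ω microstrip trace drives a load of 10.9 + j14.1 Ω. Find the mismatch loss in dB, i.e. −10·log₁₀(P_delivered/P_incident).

mismatch loss ≈ 2.53 dB

Γ = (-39.1 + j14.1)/(60.9 + j14.1), |Γ| = 0.665
|Γ|² = 0.442, so P_del/P_inc = 1 − |Γ|² = 0.558
ML = −10·log₁₀(1 − |Γ|²)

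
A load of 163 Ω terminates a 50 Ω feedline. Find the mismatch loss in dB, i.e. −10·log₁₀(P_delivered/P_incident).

Γ = (163 − 50)/(163 + 50) = 0.531
|Γ|² = 0.281, so P_del/P_inc = 1 − |Γ|² = 0.719
ML = −10·log₁₀(1 − |Γ|²)

mismatch loss ≈ 1.44 dB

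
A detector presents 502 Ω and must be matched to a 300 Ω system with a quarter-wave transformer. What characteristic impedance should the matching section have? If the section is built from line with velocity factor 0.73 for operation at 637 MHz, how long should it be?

Z_qwt = √(Z_0·R_L) = √(300 × 502) = √150600
λ = 0.73·c/f = 0.344 m, so l = λ/4 = 0.0859 m

Z_qwt ≈ 388 Ω; length ≈ 8.59 cm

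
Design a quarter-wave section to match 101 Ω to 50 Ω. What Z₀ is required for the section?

Z_qwt ≈ 71.1 Ω

Z_qwt = √(Z_0·R_L) = √(50 × 101) = √5050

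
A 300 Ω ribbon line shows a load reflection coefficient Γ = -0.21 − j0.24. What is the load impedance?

Z_L ≈ 177 − j94.6 Ω

Z_L = Z_0·(1 + Γ)/(1 − Γ) = 300·(0.79 − j0.24)/(1.21 + j0.24)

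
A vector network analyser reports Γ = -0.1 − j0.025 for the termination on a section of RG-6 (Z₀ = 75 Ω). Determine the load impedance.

Z_L = Z_0·(1 + Γ)/(1 − Γ) = 75·(0.9 − j0.025)/(1.1 + j0.025)

Z_L ≈ 61.3 − j3.1 Ω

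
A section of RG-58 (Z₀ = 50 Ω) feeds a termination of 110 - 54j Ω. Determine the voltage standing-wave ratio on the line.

Γ = (Z_L − Z_0)/(Z_L + Z_0) = (60 − j54)/(160 − j54)
|Γ| = 80.7/169 = 0.478
VSWR = (1 + |Γ|)/(1 − |Γ|) = 1.48/0.522

VSWR ≈ 2.83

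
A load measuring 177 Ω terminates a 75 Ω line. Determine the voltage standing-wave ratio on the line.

Γ = (177 − 75)/(177 + 75) = 0.405
VSWR = (1 + 0.405)/(1 − 0.405)

VSWR ≈ 2.36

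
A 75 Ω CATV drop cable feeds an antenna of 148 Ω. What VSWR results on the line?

VSWR ≈ 1.97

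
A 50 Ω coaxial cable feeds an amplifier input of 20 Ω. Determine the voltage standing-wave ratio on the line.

VSWR ≈ 2.5

For a purely resistive load, VSWR = R_L/Z_0 or Z_0/R_L (whichever > 1) = 50/20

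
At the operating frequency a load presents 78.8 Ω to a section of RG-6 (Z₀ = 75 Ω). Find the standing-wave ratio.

VSWR ≈ 1.05

Γ = (78.8 − 75)/(78.8 + 75) = 0.0247
VSWR = (1 + 0.0247)/(1 − 0.0247)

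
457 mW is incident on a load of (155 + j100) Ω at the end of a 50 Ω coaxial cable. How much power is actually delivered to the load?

P_delivered ≈ 272 mW

|Γ| = |(105 + j100)/(205 + j100)| = 0.636
|Γ|² = 0.404
P_refl = |Γ|²·P_inc = 185 mW, P_del = (1 − |Γ|²)·P_inc = 272 mW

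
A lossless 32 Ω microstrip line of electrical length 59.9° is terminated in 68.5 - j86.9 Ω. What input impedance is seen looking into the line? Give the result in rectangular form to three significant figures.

tan(βl) = tan(59.9°) = 1.73
Z_in = Z_0·(Z_L + jZ_0·tanβl)/(Z_0 + jZ_L·tanβl)
     = 32·(68.5 − j31.7)/(182 + j118)

Z_in ≈ 5.93 − j9.43 Ω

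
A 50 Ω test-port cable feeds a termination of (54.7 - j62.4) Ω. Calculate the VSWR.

Γ = (Z_L − Z_0)/(Z_L + Z_0) = (4.7 − j62.4)/(104.7 − j62.4)
|Γ| = 62.6/122 = 0.513
VSWR = (1 + |Γ|)/(1 − |Γ|) = 1.51/0.487

VSWR ≈ 3.11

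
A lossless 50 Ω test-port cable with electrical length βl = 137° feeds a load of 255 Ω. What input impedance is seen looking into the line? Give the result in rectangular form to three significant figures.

tan(βl) = tan(137°) = -0.933
Z_in = Z_0·(Z_L + jZ_0·tanβl)/(Z_0 + jZ_L·tanβl)
     = 50·(255 − j46.6)/(50 − j238)

Z_in ≈ 20.2 + j49.4 Ω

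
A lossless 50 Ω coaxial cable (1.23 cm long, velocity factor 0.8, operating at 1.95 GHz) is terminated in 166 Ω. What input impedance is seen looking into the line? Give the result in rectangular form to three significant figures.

Z_in ≈ 37.2 − j53.4 Ω

λ = v/f = 0.8·c / 1.95 GHz = 0.123 m
βl = 2π·l/λ = 2π × 0.0999 = 36°
tan(βl) = tan(36°) = 0.726
Z_in = Z_0·(Z_L + jZ_0·tanβl)/(Z_0 + jZ_L·tanβl)
     = 50·(166 + j36.3)/(50 + j121)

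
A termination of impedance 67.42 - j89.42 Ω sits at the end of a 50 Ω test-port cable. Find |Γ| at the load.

Γ = (Z_L − Z_0)/(Z_L + Z_0) = (17.42 − j89.42)/(117.4 − j89.42)
|Γ| = 91.1/148

|Γ| ≈ 0.617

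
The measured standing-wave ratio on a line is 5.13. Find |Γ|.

|Γ| ≈ 0.674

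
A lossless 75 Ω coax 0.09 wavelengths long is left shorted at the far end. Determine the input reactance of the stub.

X_in ≈ 47.6 Ω (inductive)

βl = 2π × 0.09 = 32.4°
tan(βl) = 0.635
For a shorted stub, Z_in = jZ_0·tan(βl)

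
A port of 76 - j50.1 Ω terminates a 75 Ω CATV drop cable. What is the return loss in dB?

Γ = (1 − j50.1)/(151 − j50.1), |Γ| = 0.315
RL = −20·log₁₀|Γ| = −20·log₁₀(0.315)

RL ≈ 10 dB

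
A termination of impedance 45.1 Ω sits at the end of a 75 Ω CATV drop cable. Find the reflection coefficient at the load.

Γ = -0.249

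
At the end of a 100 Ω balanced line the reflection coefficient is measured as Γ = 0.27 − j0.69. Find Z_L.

Z_L ≈ 44.7 − j137 Ω

Z_L = Z_0·(1 + Γ)/(1 − Γ) = 100·(1.27 − j0.69)/(0.73 + j0.69)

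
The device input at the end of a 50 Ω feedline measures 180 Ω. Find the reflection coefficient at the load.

Γ = (Z_L − Z_0)/(Z_L + Z_0) = (180 − 50)/(180 + 50) = 130/230

Γ = 0.565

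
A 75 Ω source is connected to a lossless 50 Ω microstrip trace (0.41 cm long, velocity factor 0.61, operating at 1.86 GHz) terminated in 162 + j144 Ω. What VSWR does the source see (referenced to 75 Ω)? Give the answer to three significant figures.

λ = v/f = 0.61·c / 1.86 GHz = 0.0984 m
βl = 2π·l/λ = 2π × 0.0417 = 15°
tan(βl) = 0.268
Z_in = Z_0·(Z_L + jZ_0·tanβl)/(Z_0 + jZ_L·tanβl) = 215 − j130 Ω
Γ_s = (Z_in − Z_s)/(Z_in + Z_s) = (140 − j130)/(290 − j130), |Γ_s| = 0.601
VSWR = (1 + |Γ_s|)/(1 − |Γ_s|)

VSWR ≈ 4.02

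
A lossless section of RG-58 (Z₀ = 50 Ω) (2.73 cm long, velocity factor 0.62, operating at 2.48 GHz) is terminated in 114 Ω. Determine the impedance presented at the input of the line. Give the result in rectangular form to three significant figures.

λ = v/f = 0.62·c / 2.48 GHz = 0.075 m
βl = 2π·l/λ = 2π × 0.364 = 131°
tan(βl) = tan(131°) = -1.15
Z_in = Z_0·(Z_L + jZ_0·tanβl)/(Z_0 + jZ_L·tanβl)
     = 50·(114 − j57.4)/(50 − j131)

Z_in ≈ 33.6 + j30.7 Ω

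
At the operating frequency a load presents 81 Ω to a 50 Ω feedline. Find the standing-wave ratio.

For a purely resistive load, VSWR = R_L/Z_0 or Z_0/R_L (whichever > 1) = 81/50

VSWR ≈ 1.62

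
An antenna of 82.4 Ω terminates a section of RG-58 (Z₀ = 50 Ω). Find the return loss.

RL ≈ 12.2 dB

Γ = (82.4 − 50)/(82.4 + 50) = 0.245
RL = −20·log₁₀|Γ| = −20·log₁₀(0.245)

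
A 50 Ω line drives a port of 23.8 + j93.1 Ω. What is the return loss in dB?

Γ = (-26.2 + j93.1)/(73.8 + j93.1), |Γ| = 0.814
RL = −20·log₁₀|Γ| = −20·log₁₀(0.814)

RL ≈ 1.79 dB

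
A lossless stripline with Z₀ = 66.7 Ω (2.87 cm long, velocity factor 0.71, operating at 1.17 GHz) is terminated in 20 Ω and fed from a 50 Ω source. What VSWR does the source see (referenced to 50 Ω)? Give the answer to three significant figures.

λ = v/f = 0.71·c / 1.17 GHz = 0.182 m
βl = 2π·l/λ = 2π × 0.158 = 56.8°
tan(βl) = 1.53
Z_in = Z_0·(Z_L + jZ_0·tanβl)/(Z_0 + jZ_L·tanβl) = 55 + j76.6 Ω
Γ_s = (Z_in − Z_s)/(Z_in + Z_s) = (5.03 + j76.6)/(105 + j76.6), |Γ_s| = 0.59
VSWR = (1 + |Γ_s|)/(1 − |Γ_s|)

VSWR ≈ 3.88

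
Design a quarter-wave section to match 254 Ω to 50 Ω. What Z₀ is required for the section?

Z_qwt ≈ 113 Ω

Z_qwt = √(Z_0·R_L) = √(50 × 254) = √12700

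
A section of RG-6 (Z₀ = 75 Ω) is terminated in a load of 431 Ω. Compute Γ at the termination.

Γ = 0.704

Γ = (Z_L − Z_0)/(Z_L + Z_0) = (431 − 75)/(431 + 75) = 356/506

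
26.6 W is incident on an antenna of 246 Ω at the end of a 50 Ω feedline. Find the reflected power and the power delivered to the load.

P_reflected ≈ 11.7 W; P_delivered ≈ 14.9 W

Γ = (246 − 50)/(246 + 50) = 0.662
|Γ|² = 0.438
P_refl = |Γ|²·P_inc = 11.7 W, P_del = (1 − |Γ|²)·P_inc = 14.9 W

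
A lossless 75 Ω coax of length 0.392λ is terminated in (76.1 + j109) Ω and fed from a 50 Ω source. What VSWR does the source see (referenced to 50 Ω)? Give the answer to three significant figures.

βl = 2π × 0.392 = 141°
tan(βl) = -0.806
Z_in = Z_0·(Z_L + jZ_0·tanβl)/(Z_0 + jZ_L·tanβl) = 23.3 + j31.1 Ω
Γ_s = (Z_in − Z_s)/(Z_in + Z_s) = (-26.7 + j31.1)/(73.3 + j31.1), |Γ_s| = 0.515
VSWR = (1 + |Γ_s|)/(1 − |Γ_s|)

VSWR ≈ 3.12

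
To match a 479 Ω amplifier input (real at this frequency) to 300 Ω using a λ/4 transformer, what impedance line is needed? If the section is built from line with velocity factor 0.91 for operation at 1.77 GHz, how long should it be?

Z_qwt ≈ 379 Ω; length ≈ 3.86 cm

Z_qwt = √(Z_0·R_L) = √(300 × 479) = √143700
λ = 0.91·c/f = 0.154 m, so l = λ/4 = 0.0386 m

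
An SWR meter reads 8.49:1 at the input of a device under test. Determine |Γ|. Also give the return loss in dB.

|Γ| = (S − 1)/(S + 1) = (8.49 − 1)/(8.49 + 1) = 7.49/9.49
RL = −20·log₁₀|Γ| = −20·log₁₀(0.789)

|Γ| ≈ 0.789; return loss ≈ 2.06 dB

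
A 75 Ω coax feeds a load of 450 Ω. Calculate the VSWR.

Γ = (450 − 75)/(450 + 75) = 0.714
VSWR = (1 + 0.714)/(1 − 0.714)

VSWR ≈ 6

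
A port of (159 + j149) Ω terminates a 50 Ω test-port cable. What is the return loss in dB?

Γ = (109 + j149)/(209 + j149), |Γ| = 0.719
RL = −20·log₁₀|Γ| = −20·log₁₀(0.719)

RL ≈ 2.86 dB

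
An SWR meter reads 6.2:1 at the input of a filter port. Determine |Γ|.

|Γ| = (S − 1)/(S + 1) = (6.2 − 1)/(6.2 + 1) = 5.2/7.2

|Γ| ≈ 0.722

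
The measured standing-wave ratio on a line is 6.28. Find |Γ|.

|Γ| = (S − 1)/(S + 1) = (6.28 − 1)/(6.28 + 1) = 5.28/7.28

|Γ| ≈ 0.725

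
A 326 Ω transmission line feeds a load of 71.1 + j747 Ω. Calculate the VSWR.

Γ = (Z_L − Z_0)/(Z_L + Z_0) = (-254.9 + j747)/(397.1 + j747)
|Γ| = 789/846 = 0.933
VSWR = (1 + |Γ|)/(1 − |Γ|) = 1.93/0.067

VSWR ≈ 28.8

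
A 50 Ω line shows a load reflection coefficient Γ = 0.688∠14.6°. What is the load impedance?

Z_L = Z_0·(1 + Γ)/(1 − Γ) = 50·(1.67 + j0.173)/(0.334 − j0.173)

Z_L ≈ 186 + j122 Ω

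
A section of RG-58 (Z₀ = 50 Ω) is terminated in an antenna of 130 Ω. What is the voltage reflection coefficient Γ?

Γ = (Z_L − Z_0)/(Z_L + Z_0) = (130 − 50)/(130 + 50) = 80/180

Γ = 0.444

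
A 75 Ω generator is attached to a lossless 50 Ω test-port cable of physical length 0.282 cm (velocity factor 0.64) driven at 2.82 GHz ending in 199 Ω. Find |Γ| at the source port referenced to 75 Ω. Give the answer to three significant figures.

|Γ| ≈ 0.486

λ = v/f = 0.64·c / 2.82 GHz = 0.0681 m
βl = 2π·l/λ = 2π × 0.0414 = 14.9°
tan(βl) = 0.266
Z_in = Z_0·(Z_L + jZ_0·tanβl)/(Z_0 + jZ_L·tanβl) = 100 − j93.1 Ω
Γ_s = (Z_in − Z_s)/(Z_in + Z_s) = (25.4 − j93.1)/(175 − j93.1), |Γ_s| = 0.486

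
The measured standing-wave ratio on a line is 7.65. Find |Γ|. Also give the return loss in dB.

|Γ| = (S − 1)/(S + 1) = (7.65 − 1)/(7.65 + 1) = 6.65/8.65
RL = −20·log₁₀|Γ| = −20·log₁₀(0.769)

|Γ| ≈ 0.769; return loss ≈ 2.28 dB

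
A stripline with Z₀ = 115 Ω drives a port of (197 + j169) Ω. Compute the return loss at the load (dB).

Γ = (82 + j169)/(312 + j169), |Γ| = 0.529
RL = −20·log₁₀|Γ| = −20·log₁₀(0.529)

RL ≈ 5.52 dB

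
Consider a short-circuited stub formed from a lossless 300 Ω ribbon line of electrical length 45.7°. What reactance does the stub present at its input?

tan(βl) = 1.02
For a short-circuited stub, Z_in = jZ_0·tan(βl)

X_in ≈ 307 Ω (inductive)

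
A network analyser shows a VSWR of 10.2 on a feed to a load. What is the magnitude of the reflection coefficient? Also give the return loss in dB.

|Γ| ≈ 0.821; return loss ≈ 1.71 dB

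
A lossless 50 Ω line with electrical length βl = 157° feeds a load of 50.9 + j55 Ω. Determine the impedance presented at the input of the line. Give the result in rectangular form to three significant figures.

Z_in ≈ 25.7 + j30.6 Ω

tan(βl) = tan(157°) = -0.424
Z_in = Z_0·(Z_L + jZ_0·tanβl)/(Z_0 + jZ_L·tanβl)
     = 50·(50.9 + j33.8)/(73.3 − j21.6)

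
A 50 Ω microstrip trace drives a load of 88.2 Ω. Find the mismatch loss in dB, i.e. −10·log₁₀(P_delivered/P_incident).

mismatch loss ≈ 0.345 dB

Γ = (88.2 − 50)/(88.2 + 50) = 0.276
|Γ|² = 0.0764, so P_del/P_inc = 1 − |Γ|² = 0.924
ML = −10·log₁₀(1 − |Γ|²)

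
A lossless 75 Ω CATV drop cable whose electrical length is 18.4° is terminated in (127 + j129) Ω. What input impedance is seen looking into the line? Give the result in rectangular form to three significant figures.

Z_in ≈ 282 − j11.3 Ω

tan(βl) = tan(18.4°) = 0.333
Z_in = Z_0·(Z_L + jZ_0·tanβl)/(Z_0 + jZ_L·tanβl)
     = 75·(127 + j154)/(32.1 + j42.2)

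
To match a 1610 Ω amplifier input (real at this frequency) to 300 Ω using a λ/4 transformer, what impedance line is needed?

Z_qwt = √(Z_0·R_L) = √(300 × 1610) = √483000

Z_qwt ≈ 695 Ω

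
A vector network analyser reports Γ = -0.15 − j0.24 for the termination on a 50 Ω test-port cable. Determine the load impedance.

Z_L = Z_0·(1 + Γ)/(1 − Γ) = 50·(0.85 − j0.24)/(1.15 + j0.24)

Z_L ≈ 33.3 − j17.4 Ω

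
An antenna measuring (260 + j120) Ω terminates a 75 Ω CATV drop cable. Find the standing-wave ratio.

Γ = (Z_L − Z_0)/(Z_L + Z_0) = (185 + j120)/(335 + j120)
|Γ| = 221/356 = 0.62
VSWR = (1 + |Γ|)/(1 − |Γ|) = 1.62/0.38

VSWR ≈ 4.26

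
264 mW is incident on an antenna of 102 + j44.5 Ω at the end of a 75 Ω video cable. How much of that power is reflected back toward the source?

P_reflected ≈ 21.5 mW

|Γ| = |(27 + j44.5)/(177 + j44.5)| = 0.285
|Γ|² = 0.0813
P_refl = |Γ|²·P_inc = 21.5 mW, P_del = (1 − |Γ|²)·P_inc = 243 mW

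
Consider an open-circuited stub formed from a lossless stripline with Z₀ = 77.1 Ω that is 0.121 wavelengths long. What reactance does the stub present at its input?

X_in ≈ -81.1 Ω (capacitive)

βl = 2π × 0.121 = 43.6°
tan(βl) = 0.951
For an open-circuited stub, Z_in = −jZ_0·cot(βl) = −jZ_0/tan(βl)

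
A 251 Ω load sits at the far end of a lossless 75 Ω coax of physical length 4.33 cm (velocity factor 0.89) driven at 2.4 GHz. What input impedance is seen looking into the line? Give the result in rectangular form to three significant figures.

λ = v/f = 0.89·c / 2.4 GHz = 0.111 m
βl = 2π·l/λ = 2π × 0.389 = 140°
tan(βl) = tan(140°) = -0.836
Z_in = Z_0·(Z_L + jZ_0·tanβl)/(Z_0 + jZ_L·tanβl)
     = 75·(251 − j62.7)/(75 − j210)

Z_in ≈ 48.3 + j72.5 Ω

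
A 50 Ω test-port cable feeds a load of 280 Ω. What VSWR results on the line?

Γ = (280 − 50)/(280 + 50) = 0.697
VSWR = (1 + 0.697)/(1 − 0.697)

VSWR ≈ 5.6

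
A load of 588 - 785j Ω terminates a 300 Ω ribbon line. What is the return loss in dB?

RL ≈ 3.03 dB

Γ = (288 − j785)/(888 − j785), |Γ| = 0.705
RL = −20·log₁₀|Γ| = −20·log₁₀(0.705)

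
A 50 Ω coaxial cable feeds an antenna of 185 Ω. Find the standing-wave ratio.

VSWR ≈ 3.7

Γ = (185 − 50)/(185 + 50) = 0.574
VSWR = (1 + 0.574)/(1 − 0.574)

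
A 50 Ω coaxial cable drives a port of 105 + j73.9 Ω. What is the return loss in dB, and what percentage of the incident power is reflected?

Γ = (55 + j73.9)/(155 + j73.9), |Γ| = 0.536
RL = −20·log₁₀(0.536) = 5.41 dB
P_refl/P_inc = |Γ|² = 0.288

RL ≈ 5.41 dB; 28.8% of incident power reflected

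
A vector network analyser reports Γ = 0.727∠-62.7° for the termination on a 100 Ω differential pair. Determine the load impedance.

Z_L ≈ 54.7 − j150 Ω

Z_L = Z_0·(1 + Γ)/(1 − Γ) = 100·(1.33 − j0.646)/(0.667 + j0.646)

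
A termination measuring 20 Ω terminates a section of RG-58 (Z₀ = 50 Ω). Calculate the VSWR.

For a purely resistive load, VSWR = R_L/Z_0 or Z_0/R_L (whichever > 1) = 50/20

VSWR ≈ 2.5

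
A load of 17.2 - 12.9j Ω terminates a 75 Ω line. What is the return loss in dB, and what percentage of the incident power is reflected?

RL ≈ 3.93 dB; 40.5% of incident power reflected

Γ = (-57.8 − j12.9)/(92.2 − j12.9), |Γ| = 0.636
RL = −20·log₁₀(0.636) = 3.93 dB
P_refl/P_inc = |Γ|² = 0.405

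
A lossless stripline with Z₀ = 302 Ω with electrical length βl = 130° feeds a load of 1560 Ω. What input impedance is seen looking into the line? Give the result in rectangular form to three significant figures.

Z_in ≈ 97.1 + j238 Ω

tan(βl) = tan(130°) = -1.19
Z_in = Z_0·(Z_L + jZ_0·tanβl)/(Z_0 + jZ_L·tanβl)
     = 302·(1560 − j360)/(302 − j1860)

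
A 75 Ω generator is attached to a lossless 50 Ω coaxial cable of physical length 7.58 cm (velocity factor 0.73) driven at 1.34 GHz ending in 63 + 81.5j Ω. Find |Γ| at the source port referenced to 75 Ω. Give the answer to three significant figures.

|Γ| ≈ 0.579

λ = v/f = 0.73·c / 1.34 GHz = 0.163 m
βl = 2π·l/λ = 2π × 0.464 = 167°
tan(βl) = -0.231
Z_in = Z_0·(Z_L + jZ_0·tanβl)/(Z_0 + jZ_L·tanβl) = 33.5 + j57.9 Ω
Γ_s = (Z_in − Z_s)/(Z_in + Z_s) = (-41.5 + j57.9)/(108 + j57.9), |Γ_s| = 0.579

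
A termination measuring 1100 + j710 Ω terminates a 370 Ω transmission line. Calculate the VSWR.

Γ = (Z_L − Z_0)/(Z_L + Z_0) = (730 + j710)/(1470 + j710)
|Γ| = 1020/1630 = 0.624
VSWR = (1 + |Γ|)/(1 − |Γ|) = 1.62/0.376

VSWR ≈ 4.32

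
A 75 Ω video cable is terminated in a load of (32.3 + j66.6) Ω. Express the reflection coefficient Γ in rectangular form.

Γ ≈ -0.00916 + j0.626

Γ = (Z_L − Z_0)/(Z_L + Z_0) = (-42.7 + j66.6)/(107.3 + j66.6)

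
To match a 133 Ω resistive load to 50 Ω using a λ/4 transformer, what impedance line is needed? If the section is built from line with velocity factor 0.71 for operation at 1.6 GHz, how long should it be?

Z_qwt ≈ 81.5 Ω; length ≈ 3.33 cm

Z_qwt = √(Z_0·R_L) = √(50 × 133) = √6650
λ = 0.71·c/f = 0.133 m, so l = λ/4 = 0.0333 m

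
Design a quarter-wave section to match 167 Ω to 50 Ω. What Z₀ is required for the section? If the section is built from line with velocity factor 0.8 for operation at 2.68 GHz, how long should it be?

Z_qwt = √(Z_0·R_L) = √(50 × 167) = √8350
λ = 0.8·c/f = 0.0896 m, so l = λ/4 = 0.0224 m

Z_qwt ≈ 91.4 Ω; length ≈ 2.24 cm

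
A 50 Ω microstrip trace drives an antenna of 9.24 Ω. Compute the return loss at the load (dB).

Γ = (9.24 − 50)/(9.24 + 50) = -0.688
RL = −20·log₁₀|Γ| = −20·log₁₀(0.688)

RL ≈ 3.25 dB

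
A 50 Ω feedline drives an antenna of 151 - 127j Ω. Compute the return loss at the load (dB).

Γ = (101 − j127)/(201 − j127), |Γ| = 0.682
RL = −20·log₁₀|Γ| = −20·log₁₀(0.682)

RL ≈ 3.32 dB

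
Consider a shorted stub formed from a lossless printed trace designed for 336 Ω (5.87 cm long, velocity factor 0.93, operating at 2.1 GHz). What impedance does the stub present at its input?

λ = v/f = 0.93·c / 2.1 GHz = 0.133 m
βl = 2π·l/λ = 2π × 0.442 = 159°
tan(βl) = -0.383
For a shorted stub, Z_in = jZ_0·tan(βl)

Z_in ≈ −j129 Ω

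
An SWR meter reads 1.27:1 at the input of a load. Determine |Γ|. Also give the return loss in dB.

|Γ| = (S − 1)/(S + 1) = (1.27 − 1)/(1.27 + 1) = 0.27/2.27
RL = −20·log₁₀|Γ| = −20·log₁₀(0.119)

|Γ| ≈ 0.119; return loss ≈ 18.5 dB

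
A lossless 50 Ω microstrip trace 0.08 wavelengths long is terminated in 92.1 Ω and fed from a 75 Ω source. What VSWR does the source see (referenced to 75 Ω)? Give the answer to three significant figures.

VSWR ≈ 1.71

βl = 2π × 0.08 = 28.8°
tan(βl) = 0.55
Z_in = Z_0·(Z_L + jZ_0·tanβl)/(Z_0 + jZ_L·tanβl) = 59.2 − j32.5 Ω
Γ_s = (Z_in − Z_s)/(Z_in + Z_s) = (-15.8 − j32.5)/(134 − j32.5), |Γ_s| = 0.261
VSWR = (1 + |Γ_s|)/(1 − |Γ_s|)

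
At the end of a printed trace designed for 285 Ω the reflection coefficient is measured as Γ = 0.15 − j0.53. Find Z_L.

Z_L = Z_0·(1 + Γ)/(1 − Γ) = 285·(1.15 − j0.53)/(0.85 + j0.53)

Z_L ≈ 198 − j301 Ω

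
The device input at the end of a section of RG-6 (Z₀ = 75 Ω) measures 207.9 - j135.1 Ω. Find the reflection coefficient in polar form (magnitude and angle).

Γ ≈ 0.604 ∠ -19.9°

Γ = (Z_L − Z_0)/(Z_L + Z_0) = (132.9 − j135.1)/(282.9 − j135.1)
|Γ| = 190/314 = 0.604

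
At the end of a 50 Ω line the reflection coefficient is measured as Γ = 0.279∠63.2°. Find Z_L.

Z_L ≈ 55.8 + j30.1 Ω

Z_L = Z_0·(1 + Γ)/(1 − Γ) = 50·(1.13 + j0.249)/(0.874 − j0.249)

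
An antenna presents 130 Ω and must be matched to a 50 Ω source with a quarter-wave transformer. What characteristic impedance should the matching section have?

Z_qwt = √(Z_0·R_L) = √(50 × 130) = √6500

Z_qwt ≈ 80.6 Ω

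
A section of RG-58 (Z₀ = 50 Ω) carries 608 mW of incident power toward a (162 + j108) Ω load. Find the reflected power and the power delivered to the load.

P_reflected ≈ 260 mW; P_delivered ≈ 348 mW

|Γ| = |(112 + j108)/(212 + j108)| = 0.654
|Γ|² = 0.428
P_refl = |Γ|²·P_inc = 260 mW, P_del = (1 − |Γ|²)·P_inc = 348 mW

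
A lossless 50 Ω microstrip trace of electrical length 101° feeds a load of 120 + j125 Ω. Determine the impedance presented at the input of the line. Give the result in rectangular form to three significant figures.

tan(βl) = tan(101°) = -5.14
Z_in = Z_0·(Z_L + jZ_0·tanβl)/(Z_0 + jZ_L·tanβl)
     = 50·(120 − j132)/(693 − j617)

Z_in ≈ 9.57 − j1.02 Ω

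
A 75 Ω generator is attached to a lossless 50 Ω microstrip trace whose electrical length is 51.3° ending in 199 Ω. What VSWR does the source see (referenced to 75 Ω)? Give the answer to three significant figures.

tan(βl) = 1.25
Z_in = Z_0·(Z_L + jZ_0·tanβl)/(Z_0 + jZ_L·tanβl) = 19.8 − j36.1 Ω
Γ_s = (Z_in − Z_s)/(Z_in + Z_s) = (-55.2 − j36.1)/(94.8 − j36.1), |Γ_s| = 0.65
VSWR = (1 + |Γ_s|)/(1 − |Γ_s|)

VSWR ≈ 4.71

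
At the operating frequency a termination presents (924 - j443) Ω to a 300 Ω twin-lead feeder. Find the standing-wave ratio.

VSWR ≈ 3.85

Γ = (Z_L − Z_0)/(Z_L + Z_0) = (624 − j443)/(1224 − j443)
|Γ| = 765/1300 = 0.588
VSWR = (1 + |Γ|)/(1 − |Γ|) = 1.59/0.412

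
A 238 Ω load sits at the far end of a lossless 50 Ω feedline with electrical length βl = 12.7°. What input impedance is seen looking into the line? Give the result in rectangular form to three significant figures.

Z_in ≈ 116 − j113 Ω

tan(βl) = tan(12.7°) = 0.225
Z_in = Z_0·(Z_L + jZ_0·tanβl)/(Z_0 + jZ_L·tanβl)
     = 50·(238 + j11.3)/(50 + j53.6)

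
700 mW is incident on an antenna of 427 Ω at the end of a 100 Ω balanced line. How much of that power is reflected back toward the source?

Γ = (427 − 100)/(427 + 100) = 0.62
|Γ|² = 0.385
P_refl = |Γ|²·P_inc = 270 mW, P_del = (1 − |Γ|²)·P_inc = 430 mW

P_reflected ≈ 270 mW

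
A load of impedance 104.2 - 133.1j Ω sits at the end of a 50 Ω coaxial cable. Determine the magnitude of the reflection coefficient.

Γ = (Z_L − Z_0)/(Z_L + Z_0) = (54.2 − j133.1)/(154.2 − j133.1)
|Γ| = 144/204

|Γ| ≈ 0.706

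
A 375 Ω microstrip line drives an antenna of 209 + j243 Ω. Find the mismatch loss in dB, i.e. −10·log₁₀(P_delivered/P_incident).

Γ = (-166 + j243)/(584 + j243), |Γ| = 0.465
|Γ|² = 0.216, so P_del/P_inc = 1 − |Γ|² = 0.784
ML = −10·log₁₀(1 − |Γ|²)

mismatch loss ≈ 1.06 dB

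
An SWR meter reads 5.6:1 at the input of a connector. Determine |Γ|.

|Γ| ≈ 0.697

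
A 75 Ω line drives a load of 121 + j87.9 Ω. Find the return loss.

RL ≈ 6.71 dB

Γ = (46 + j87.9)/(196 + j87.9), |Γ| = 0.462
RL = −20·log₁₀|Γ| = −20·log₁₀(0.462)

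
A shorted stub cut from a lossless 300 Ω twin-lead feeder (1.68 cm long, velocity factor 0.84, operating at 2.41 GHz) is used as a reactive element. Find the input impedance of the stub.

Z_in ≈ +j477 Ω

λ = v/f = 0.84·c / 2.41 GHz = 0.105 m
βl = 2π·l/λ = 2π × 0.161 = 57.8°
tan(βl) = 1.59
For a shorted stub, Z_in = jZ_0·tan(βl)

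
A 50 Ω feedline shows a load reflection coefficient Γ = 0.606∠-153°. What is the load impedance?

Z_L = Z_0·(1 + Γ)/(1 − Γ) = 50·(0.46 − j0.275)/(1.54 + j0.275)

Z_L ≈ 12.9 − j11.2 Ω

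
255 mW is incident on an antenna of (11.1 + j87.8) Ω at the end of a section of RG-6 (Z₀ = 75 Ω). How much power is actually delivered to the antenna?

P_delivered ≈ 56.2 mW

|Γ| = |(-63.9 + j87.8)/(86.1 + j87.8)| = 0.883
|Γ|² = 0.78
P_refl = |Γ|²·P_inc = 199 mW, P_del = (1 − |Γ|²)·P_inc = 56.2 mW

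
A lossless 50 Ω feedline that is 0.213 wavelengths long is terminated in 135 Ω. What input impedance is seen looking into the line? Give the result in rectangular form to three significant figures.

Z_in ≈ 19.4 − j10.1 Ω

βl = 2π × 0.213 = 76.7°
tan(βl) = tan(76.7°) = 4.22
Z_in = Z_0·(Z_L + jZ_0·tanβl)/(Z_0 + jZ_L·tanβl)
     = 50·(135 + j211)/(50 + j570)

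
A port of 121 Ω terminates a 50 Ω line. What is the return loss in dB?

Γ = (121 − 50)/(121 + 50) = 0.415
RL = −20·log₁₀|Γ| = −20·log₁₀(0.415)

RL ≈ 7.63 dB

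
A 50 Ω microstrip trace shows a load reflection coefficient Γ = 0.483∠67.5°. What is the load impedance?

Z_L ≈ 44.4 + j51.7 Ω

Z_L = Z_0·(1 + Γ)/(1 − Γ) = 50·(1.18 + j0.446)/(0.815 − j0.446)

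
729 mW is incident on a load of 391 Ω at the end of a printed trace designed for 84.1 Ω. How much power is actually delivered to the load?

Γ = (391 − 84.1)/(391 + 84.1) = 0.646
|Γ|² = 0.417
P_refl = |Γ|²·P_inc = 304 mW, P_del = (1 − |Γ|²)·P_inc = 425 mW

P_delivered ≈ 425 mW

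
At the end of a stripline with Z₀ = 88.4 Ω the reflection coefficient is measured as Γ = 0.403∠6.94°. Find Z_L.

Z_L = Z_0·(1 + Γ)/(1 − Γ) = 88.4·(1.4 + j0.0487)/(0.6 − j0.0487)

Z_L ≈ 204 + j23.8 Ω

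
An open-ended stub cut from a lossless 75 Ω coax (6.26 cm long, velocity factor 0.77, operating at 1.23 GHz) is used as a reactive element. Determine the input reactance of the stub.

λ = v/f = 0.77·c / 1.23 GHz = 0.188 m
βl = 2π·l/λ = 2π × 0.333 = 120°
tan(βl) = -1.73
For an open-ended stub, Z_in = −jZ_0·cot(βl) = −jZ_0/tan(βl)

X_in ≈ 43.3 Ω (inductive)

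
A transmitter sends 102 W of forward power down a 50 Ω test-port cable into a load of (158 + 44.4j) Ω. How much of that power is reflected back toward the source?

P_reflected ≈ 30.7 W

|Γ| = |(108 + j44.4)/(208 + j44.4)| = 0.549
|Γ|² = 0.301
P_refl = |Γ|²·P_inc = 30.7 W, P_del = (1 − |Γ|²)·P_inc = 71.3 W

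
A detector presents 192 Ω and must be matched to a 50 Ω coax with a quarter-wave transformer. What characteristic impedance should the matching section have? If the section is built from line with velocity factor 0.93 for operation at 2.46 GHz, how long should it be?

Z_qwt = √(Z_0·R_L) = √(50 × 192) = √9600
λ = 0.93·c/f = 0.113 m, so l = λ/4 = 0.0284 m

Z_qwt ≈ 98 Ω; length ≈ 2.84 cm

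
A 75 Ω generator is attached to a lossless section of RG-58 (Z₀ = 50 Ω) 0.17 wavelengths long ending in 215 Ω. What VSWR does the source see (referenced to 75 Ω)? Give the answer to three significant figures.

βl = 2π × 0.17 = 61.2°
tan(βl) = 1.82
Z_in = Z_0·(Z_L + jZ_0·tanβl)/(Z_0 + jZ_L·tanβl) = 14.9 − j25.6 Ω
Γ_s = (Z_in − Z_s)/(Z_in + Z_s) = (-60.1 − j25.6)/(89.9 − j25.6), |Γ_s| = 0.699
VSWR = (1 + |Γ_s|)/(1 − |Γ_s|)

VSWR ≈ 5.64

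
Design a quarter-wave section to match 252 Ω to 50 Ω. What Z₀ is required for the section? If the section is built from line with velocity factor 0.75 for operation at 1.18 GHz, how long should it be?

Z_qwt ≈ 112 Ω; length ≈ 4.77 cm

Z_qwt = √(Z_0·R_L) = √(50 × 252) = √12600
λ = 0.75·c/f = 0.191 m, so l = λ/4 = 0.0477 m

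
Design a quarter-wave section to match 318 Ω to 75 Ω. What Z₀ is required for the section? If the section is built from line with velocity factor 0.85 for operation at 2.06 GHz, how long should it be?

Z_qwt ≈ 154 Ω; length ≈ 3.09 cm

Z_qwt = √(Z_0·R_L) = √(75 × 318) = √23850
λ = 0.85·c/f = 0.124 m, so l = λ/4 = 0.0309 m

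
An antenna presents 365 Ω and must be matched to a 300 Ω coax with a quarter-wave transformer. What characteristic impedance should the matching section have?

Z_qwt = √(Z_0·R_L) = √(300 × 365) = √109500

Z_qwt ≈ 331 Ω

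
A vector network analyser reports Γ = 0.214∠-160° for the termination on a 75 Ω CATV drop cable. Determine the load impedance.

Z_L = Z_0·(1 + Γ)/(1 − Γ) = 75·(0.799 − j0.0732)/(1.2 + j0.0732)

Z_L ≈ 49.4 − j7.58 Ω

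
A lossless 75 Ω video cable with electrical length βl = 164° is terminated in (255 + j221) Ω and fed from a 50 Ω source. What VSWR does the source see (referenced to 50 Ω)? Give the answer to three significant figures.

tan(βl) = -0.287
Z_in = Z_0·(Z_L + jZ_0·tanβl)/(Z_0 + jZ_L·tanβl) = 63.4 + j142 Ω
Γ_s = (Z_in − Z_s)/(Z_in + Z_s) = (13.4 + j142)/(113 + j142), |Γ_s| = 0.784
VSWR = (1 + |Γ_s|)/(1 − |Γ_s|)

VSWR ≈ 8.26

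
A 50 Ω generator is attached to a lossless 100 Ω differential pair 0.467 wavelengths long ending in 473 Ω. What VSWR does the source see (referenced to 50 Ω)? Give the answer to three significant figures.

βl = 2π × 0.467 = 168°
tan(βl) = -0.21
Z_in = Z_0·(Z_L + jZ_0·tanβl)/(Z_0 + jZ_L·tanβl) = 248 + j226 Ω
Γ_s = (Z_in − Z_s)/(Z_in + Z_s) = (198 + j226)/(298 + j226), |Γ_s| = 0.803
VSWR = (1 + |Γ_s|)/(1 − |Γ_s|)

VSWR ≈ 9.17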